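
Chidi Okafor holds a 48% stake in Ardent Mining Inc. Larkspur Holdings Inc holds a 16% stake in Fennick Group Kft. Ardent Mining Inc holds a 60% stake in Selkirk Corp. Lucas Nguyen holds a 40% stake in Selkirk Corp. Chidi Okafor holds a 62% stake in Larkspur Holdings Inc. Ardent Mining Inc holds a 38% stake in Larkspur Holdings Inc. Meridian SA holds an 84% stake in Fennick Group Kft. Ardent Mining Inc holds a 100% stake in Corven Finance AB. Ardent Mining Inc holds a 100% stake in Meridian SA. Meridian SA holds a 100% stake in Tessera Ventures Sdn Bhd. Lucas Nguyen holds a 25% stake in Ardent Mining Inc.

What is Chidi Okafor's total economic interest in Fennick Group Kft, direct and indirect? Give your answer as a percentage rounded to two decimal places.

Chidi reaches Fennick along 3 paths.
Via Ardent → Meridian: 48% × 100% × 84% = 40.32%.
Via Ardent → Larkspur: 48% × 38% × 16% = 2.9184%.
Via Larkspur: 62% × 16% = 9.92%.
Total: 40.32% + 2.9184% + 9.92% = 53.1584%.
Rounded: 53.16%.

53.16%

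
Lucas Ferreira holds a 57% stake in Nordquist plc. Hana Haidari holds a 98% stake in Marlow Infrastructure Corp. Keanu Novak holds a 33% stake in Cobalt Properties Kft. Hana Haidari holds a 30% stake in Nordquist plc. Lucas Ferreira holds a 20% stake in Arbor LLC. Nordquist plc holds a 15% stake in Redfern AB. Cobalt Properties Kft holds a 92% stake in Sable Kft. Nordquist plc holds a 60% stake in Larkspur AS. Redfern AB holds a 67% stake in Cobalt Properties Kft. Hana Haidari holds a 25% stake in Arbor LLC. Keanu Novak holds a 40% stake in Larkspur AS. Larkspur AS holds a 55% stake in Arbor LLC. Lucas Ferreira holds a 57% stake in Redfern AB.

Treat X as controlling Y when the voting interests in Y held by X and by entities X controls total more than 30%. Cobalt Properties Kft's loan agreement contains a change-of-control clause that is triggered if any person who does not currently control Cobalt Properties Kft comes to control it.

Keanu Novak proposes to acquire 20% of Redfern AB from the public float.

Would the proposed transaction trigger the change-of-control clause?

No

The purchase changes only Keanu's holdings, so Keanu is the only person who could newly come to control Cobalt.
Keanu holds 33% of Cobalt, so Keanu controls Cobalt.
So Keanu already controls Cobalt before the transaction.
After the purchase, Keanu holds 20% of Redfern directly.
Keanu controlled Cobalt already, so this is not a new person acquiring control; every other person's position is unchanged or reduced.
No new person acquires control, so the clause is not triggered.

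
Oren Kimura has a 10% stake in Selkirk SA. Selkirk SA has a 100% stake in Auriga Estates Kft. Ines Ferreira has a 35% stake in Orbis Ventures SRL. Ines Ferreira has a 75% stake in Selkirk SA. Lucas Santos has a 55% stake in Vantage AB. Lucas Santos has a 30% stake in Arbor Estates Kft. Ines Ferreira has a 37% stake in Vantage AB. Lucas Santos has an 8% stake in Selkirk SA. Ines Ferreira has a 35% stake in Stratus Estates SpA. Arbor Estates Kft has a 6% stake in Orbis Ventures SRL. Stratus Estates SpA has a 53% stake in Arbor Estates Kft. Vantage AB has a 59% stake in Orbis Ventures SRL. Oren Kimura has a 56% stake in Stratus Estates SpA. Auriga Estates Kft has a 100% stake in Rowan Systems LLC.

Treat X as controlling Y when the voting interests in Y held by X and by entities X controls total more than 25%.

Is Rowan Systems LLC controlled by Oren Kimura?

Oren holds 56% of Stratus, so Oren controls Stratus.
Stratus holds 53% of Arbor, so Oren controls Arbor.
Neither Oren nor any entity Oren controls holds any voting interest in Rowan.
So Oren does not control Rowan.

No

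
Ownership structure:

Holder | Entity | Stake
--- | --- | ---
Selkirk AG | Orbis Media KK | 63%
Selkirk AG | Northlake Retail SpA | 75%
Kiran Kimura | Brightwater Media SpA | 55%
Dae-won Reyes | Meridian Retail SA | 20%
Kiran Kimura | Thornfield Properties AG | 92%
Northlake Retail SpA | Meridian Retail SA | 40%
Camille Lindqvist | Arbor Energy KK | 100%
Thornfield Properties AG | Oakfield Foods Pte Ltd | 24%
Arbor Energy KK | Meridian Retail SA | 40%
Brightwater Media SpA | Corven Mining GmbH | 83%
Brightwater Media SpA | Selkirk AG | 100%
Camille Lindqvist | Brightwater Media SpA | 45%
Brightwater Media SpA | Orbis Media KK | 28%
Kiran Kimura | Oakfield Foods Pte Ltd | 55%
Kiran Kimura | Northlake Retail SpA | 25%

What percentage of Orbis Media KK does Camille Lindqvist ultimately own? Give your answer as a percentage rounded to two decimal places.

Camille reaches Orbis along 2 paths.
Via Brightwater: 45% × 28% = 12.6%.
Via Brightwater → Selkirk: 45% × 100% × 63% = 28.35%.
Total: 12.6% + 28.35% = 40.95%.

40.95%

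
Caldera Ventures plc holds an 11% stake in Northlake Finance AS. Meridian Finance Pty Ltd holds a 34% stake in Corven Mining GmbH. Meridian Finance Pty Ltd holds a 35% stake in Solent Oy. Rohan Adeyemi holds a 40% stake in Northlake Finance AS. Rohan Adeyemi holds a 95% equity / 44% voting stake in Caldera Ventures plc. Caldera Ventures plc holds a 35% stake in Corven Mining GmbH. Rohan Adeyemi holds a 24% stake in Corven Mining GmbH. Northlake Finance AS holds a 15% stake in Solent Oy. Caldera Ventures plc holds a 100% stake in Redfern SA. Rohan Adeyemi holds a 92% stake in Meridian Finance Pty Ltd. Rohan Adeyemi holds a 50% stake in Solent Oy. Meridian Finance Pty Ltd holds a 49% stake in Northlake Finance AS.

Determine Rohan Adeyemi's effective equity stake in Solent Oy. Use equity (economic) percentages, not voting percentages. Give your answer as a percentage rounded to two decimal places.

Rohan reaches Solent along 5 paths.
Via Meridian: 92% × 35% = 32.2%.
Direct stake: 50% = 50%.
Via Northlake: 40% × 15% = 6%.
Via Caldera → Northlake: 95% × 11% × 15% = 1.5675%.
Via Meridian → Northlake: 92% × 49% × 15% = 6.762%.
Total: 32.2% + 50% + 6% + 1.5675% + 6.762% = 96.5295%.
Rounded: 96.53%.

96.53%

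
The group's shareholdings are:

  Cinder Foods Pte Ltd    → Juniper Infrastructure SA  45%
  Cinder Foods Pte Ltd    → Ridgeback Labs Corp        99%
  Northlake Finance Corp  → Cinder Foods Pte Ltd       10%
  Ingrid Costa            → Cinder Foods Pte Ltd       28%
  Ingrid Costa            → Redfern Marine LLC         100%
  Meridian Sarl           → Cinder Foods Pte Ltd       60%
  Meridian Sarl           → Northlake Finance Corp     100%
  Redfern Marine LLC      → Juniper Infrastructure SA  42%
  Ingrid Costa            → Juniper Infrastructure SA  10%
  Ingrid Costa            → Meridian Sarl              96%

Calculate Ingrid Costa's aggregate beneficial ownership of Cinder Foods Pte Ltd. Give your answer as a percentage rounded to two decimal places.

95.20%

Ingrid reaches Cinder along 3 paths.
Via Meridian → Northlake: 96% × 100% × 10% = 9.6%.
Direct stake: 28% = 28%.
Via Meridian: 96% × 60% = 57.6%.
Total: 9.6% + 28% + 57.6% = 95.2%.
Rounded: 95.20%.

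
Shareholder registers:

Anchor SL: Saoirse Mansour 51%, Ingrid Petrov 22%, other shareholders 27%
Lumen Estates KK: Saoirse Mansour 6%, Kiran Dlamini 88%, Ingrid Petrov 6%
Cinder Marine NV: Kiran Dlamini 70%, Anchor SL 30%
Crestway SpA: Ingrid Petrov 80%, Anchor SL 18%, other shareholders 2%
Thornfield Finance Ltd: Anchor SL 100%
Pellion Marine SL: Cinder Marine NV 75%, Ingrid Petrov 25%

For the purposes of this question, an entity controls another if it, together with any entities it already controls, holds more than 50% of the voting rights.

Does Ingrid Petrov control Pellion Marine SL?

No

Ingrid holds 80% of Crestway, so Ingrid controls Crestway.
In Pellion, Ingrid's side holds only 25%, not > 50%.
So Ingrid does not control Pellion.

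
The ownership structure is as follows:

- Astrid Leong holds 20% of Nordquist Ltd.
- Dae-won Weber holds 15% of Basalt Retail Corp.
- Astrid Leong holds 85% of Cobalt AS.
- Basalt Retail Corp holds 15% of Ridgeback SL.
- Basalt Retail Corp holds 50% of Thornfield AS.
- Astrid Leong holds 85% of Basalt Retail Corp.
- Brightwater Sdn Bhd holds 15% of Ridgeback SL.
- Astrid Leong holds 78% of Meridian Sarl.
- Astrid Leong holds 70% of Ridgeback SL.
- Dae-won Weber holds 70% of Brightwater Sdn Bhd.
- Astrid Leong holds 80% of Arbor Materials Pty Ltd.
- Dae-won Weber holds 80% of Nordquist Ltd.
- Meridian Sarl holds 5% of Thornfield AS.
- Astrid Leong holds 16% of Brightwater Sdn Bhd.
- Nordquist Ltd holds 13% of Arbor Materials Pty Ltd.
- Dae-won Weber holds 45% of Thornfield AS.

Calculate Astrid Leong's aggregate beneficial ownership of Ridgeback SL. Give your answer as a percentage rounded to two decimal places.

85.15%

Astrid reaches Ridgeback along 3 paths.
Direct stake: 70% = 70%.
Via Brightwater: 16% × 15% = 2.4%.
Via Basalt: 85% × 15% = 12.75%.
Total: 70% + 2.4% + 12.75% = 85.15%.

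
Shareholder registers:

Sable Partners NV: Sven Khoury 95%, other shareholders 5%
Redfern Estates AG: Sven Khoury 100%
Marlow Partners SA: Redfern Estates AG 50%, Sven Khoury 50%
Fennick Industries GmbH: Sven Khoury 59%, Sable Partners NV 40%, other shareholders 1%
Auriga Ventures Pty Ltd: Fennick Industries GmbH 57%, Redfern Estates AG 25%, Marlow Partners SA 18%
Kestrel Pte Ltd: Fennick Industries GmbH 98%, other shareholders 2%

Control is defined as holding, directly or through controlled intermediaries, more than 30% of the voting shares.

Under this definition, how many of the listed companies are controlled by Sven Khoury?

6

Sven holds 95% of Sable, so Sven controls Sable.
Sven holds 100% of Redfern, so Sven controls Redfern.
Redfern and Sven together hold 50% + 50% = 100% of Marlow, so Sven controls Marlow.
Sven and Sable together hold 59% + 40% = 99% of Fennick, so Sven controls Fennick.
Fennick and Redfern and Marlow together hold 57% + 25% + 18% = 100% of Auriga, so Sven controls Auriga.
Fennick holds 98% of Kestrel, so Sven controls Kestrel.
Sven controls 6 companies.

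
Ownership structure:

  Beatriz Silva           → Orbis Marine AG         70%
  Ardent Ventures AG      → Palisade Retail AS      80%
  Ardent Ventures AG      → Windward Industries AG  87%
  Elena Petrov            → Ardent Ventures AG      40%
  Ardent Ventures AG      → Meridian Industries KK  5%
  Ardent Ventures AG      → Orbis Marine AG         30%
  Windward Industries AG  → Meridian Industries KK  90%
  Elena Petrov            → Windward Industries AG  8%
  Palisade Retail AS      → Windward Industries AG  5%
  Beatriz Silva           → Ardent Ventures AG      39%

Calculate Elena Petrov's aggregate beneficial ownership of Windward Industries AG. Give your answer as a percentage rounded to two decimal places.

Elena reaches Windward along 3 paths.
Via Ardent → Palisade: 40% × 80% × 5% = 1.6%.
Via Ardent: 40% × 87% = 34.8%.
Direct stake: 8% = 8%.
Total: 1.6% + 34.8% + 8% = 44.4%.
Rounded: 44.40%.

44.40%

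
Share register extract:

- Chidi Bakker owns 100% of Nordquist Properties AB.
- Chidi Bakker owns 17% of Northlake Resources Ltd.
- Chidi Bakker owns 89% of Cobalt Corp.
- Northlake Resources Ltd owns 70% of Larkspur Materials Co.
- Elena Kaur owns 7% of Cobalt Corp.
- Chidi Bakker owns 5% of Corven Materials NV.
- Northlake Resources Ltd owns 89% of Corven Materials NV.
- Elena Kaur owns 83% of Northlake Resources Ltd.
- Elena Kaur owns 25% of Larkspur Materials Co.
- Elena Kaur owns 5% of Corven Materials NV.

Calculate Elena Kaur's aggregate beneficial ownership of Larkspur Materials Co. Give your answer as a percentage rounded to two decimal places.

83.10%

Elena reaches Larkspur along 2 paths.
Via Northlake: 83% × 70% = 58.1%.
Direct stake: 25% = 25%.
Total: 58.1% + 25% = 83.1%.
Rounded: 83.10%.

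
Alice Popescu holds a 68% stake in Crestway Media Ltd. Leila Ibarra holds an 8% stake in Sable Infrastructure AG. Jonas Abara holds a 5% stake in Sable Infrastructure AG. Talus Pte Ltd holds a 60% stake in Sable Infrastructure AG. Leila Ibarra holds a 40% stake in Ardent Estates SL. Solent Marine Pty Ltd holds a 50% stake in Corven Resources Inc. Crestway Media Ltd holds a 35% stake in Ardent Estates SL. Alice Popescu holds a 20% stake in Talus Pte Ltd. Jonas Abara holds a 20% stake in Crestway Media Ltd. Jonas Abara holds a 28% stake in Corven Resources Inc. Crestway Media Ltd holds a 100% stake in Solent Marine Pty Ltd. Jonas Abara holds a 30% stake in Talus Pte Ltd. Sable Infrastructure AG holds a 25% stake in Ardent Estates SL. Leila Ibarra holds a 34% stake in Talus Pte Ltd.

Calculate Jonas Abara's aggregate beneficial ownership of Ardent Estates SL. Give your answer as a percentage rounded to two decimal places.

12.75%

Jonas reaches Ardent along 3 paths.
Via Crestway: 20% × 35% = 7%.
Via Talus → Sable: 30% × 60% × 25% = 4.5%.
Via Sable: 5% × 25% = 1.25%.
Total: 7% + 4.5% + 1.25% = 12.75%.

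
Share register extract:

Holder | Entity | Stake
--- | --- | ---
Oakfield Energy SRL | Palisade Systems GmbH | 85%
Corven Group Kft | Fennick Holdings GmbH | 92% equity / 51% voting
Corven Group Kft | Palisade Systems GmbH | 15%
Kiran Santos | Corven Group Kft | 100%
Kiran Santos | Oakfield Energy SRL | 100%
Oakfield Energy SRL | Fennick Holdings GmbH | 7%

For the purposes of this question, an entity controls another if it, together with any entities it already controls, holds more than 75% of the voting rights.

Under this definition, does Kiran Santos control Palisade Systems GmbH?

Kiran holds 100% of Oakfield, so Kiran controls Oakfield.
Kiran holds 100% of Corven, so Kiran controls Corven.
Oakfield and Corven together hold 85% + 15% = 100% of Palisade, so Kiran controls Palisade.

Yes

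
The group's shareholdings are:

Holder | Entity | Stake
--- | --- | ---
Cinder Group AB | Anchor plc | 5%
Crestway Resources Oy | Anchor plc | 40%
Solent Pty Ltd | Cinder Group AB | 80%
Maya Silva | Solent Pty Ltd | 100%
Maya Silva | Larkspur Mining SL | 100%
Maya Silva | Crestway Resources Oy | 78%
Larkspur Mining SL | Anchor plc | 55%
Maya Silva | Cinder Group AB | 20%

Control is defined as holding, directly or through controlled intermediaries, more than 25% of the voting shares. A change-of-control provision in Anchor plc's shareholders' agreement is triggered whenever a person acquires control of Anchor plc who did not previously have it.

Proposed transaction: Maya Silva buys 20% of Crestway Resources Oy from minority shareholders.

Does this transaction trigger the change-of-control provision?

No

The purchase changes only Maya's holdings, so Maya is the only person who could newly come to control Anchor.
Maya holds 100% of Larkspur, so Maya controls Larkspur.
Maya holds 100% of Solent, so Maya controls Solent.
Maya and Solent together hold 20% + 80% = 100% of Cinder, so Maya controls Cinder.
Maya holds 78% of Crestway, so Maya controls Crestway.
Larkspur and Crestway and Cinder together hold 55% + 40% + 5% = 100% of Anchor, so Maya controls Anchor.
So Maya already controls Anchor before the transaction.
After the purchase, Maya's direct stake in Crestway rises to 78% + 20% = 98%.
Maya controlled Anchor already, so this is not a new person acquiring control; every other person's position is unchanged or reduced.
No new person acquires control, so the clause is not triggered.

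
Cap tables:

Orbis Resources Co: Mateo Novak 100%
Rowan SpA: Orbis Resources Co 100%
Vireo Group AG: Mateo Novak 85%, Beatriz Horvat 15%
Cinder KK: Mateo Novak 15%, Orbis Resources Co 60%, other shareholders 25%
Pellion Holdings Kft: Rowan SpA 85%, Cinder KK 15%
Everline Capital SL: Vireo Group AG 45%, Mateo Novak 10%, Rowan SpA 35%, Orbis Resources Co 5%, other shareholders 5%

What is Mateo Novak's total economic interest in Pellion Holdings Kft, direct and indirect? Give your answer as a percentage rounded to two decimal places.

96.25%

Mateo reaches Pellion along 3 paths.
Via Orbis → Rowan: 100% × 100% × 85% = 85%.
Via Cinder: 15% × 15% = 2.25%.
Via Orbis → Cinder: 100% × 60% × 15% = 9%.
Total: 85% + 2.25% + 9% = 96.25%.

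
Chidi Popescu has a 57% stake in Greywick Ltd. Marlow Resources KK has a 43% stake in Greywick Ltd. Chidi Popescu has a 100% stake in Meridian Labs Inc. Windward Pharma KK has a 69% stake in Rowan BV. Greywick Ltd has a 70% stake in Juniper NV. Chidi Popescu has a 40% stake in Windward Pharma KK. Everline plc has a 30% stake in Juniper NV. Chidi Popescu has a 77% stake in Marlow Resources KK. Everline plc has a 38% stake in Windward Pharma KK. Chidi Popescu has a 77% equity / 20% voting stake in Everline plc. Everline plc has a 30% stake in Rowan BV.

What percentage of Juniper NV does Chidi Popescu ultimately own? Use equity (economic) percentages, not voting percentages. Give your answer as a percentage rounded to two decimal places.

86.18%

Chidi reaches Juniper along 3 paths.
Via Everline: 77% × 30% = 23.1%.
Via Marlow → Greywick: 77% × 43% × 70% = 23.177%.
Via Greywick: 57% × 70% = 39.9%.
Total: 23.1% + 23.177% + 39.9% = 86.177%.
Rounded: 86.18%.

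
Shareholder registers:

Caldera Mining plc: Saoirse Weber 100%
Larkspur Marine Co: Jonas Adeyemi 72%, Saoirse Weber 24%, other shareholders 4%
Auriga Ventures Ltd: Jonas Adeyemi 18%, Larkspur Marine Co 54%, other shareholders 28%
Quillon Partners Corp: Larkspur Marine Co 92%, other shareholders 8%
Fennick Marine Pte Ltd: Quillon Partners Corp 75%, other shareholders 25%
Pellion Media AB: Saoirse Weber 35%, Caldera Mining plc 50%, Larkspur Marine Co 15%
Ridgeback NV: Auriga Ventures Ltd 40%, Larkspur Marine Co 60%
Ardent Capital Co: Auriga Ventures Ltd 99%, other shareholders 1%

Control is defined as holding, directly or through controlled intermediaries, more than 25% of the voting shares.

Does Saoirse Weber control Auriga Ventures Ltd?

Saoirse holds 100% of Caldera, so Saoirse controls Caldera.
Saoirse and Caldera together hold 35% + 50% = 85% of Pellion, so Saoirse controls Pellion.
Neither Saoirse nor any entity Saoirse controls holds any voting interest in Auriga.
So Saoirse does not control Auriga.

No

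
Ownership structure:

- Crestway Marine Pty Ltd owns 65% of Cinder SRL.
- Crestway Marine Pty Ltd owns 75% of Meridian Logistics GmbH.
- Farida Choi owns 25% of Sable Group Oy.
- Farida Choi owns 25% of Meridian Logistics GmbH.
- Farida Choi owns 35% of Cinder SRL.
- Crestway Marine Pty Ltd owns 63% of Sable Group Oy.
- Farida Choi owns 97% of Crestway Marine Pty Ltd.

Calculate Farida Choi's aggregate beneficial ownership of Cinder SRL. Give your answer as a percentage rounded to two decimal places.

98.05%

Farida reaches Cinder along 2 paths.
Direct stake: 35% = 35%.
Via Crestway: 97% × 65% = 63.05%.
Total: 35% + 63.05% = 98.05%.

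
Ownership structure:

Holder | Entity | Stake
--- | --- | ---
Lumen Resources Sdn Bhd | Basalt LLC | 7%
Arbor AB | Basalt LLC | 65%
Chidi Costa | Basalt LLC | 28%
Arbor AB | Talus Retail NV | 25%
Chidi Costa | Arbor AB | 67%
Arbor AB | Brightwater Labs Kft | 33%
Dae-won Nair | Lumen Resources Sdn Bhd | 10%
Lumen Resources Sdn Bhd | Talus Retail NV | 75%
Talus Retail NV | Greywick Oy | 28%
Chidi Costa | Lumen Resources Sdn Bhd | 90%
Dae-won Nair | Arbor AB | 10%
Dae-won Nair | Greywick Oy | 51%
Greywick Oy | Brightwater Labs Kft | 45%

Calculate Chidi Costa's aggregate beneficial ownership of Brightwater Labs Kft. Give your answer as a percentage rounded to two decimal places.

Chidi reaches Brightwater along 3 paths.
Via Lumen → Talus → Greywick: 90% × 75% × 28% × 45% = 8.505%.
Via Arbor → Talus → Greywick: 67% × 25% × 28% × 45% = 2.1105%.
Via Arbor: 67% × 33% = 22.11%.
Total: 8.505% + 2.1105% + 22.11% = 32.7255%.
Rounded: 32.73%.

32.73%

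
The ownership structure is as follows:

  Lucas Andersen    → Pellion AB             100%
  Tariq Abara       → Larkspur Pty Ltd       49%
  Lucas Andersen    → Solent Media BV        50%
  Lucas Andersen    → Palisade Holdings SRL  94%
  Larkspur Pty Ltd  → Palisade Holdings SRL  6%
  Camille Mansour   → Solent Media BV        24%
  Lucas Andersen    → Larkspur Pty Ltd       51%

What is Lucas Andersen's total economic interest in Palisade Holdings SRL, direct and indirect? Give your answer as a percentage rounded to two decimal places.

97.06%

Lucas reaches Palisade along 2 paths.
Direct stake: 94% = 94%.
Via Larkspur: 51% × 6% = 3.06%.
Total: 94% + 3.06% = 97.06%.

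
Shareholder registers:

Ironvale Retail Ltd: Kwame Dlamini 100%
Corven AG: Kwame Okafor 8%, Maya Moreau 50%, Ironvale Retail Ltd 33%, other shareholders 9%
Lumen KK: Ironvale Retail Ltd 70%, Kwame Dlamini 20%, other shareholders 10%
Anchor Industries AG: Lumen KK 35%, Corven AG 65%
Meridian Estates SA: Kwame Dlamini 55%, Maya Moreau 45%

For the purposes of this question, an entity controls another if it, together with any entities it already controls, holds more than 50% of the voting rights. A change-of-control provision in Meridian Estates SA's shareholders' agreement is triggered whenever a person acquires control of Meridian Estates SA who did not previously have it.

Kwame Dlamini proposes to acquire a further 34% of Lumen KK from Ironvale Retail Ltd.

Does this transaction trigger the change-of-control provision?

The purchase adds only to Kwame Dlamini's holdings (Ironvale's stake shrinks), so Kwame Dlamini is the only person who could newly come to control Meridian.
Kwame Dlamini holds 55% of Meridian, so Kwame Dlamini controls Meridian.
So Kwame Dlamini already controls Meridian before the transaction.
After the purchase, Kwame Dlamini's direct stake in Lumen rises to 20% + 34% = 54%, and Ironvale's stake falls to 36%.
Kwame Dlamini controlled Meridian already, so this is not a new person acquiring control; every other person's position is unchanged or reduced.
No new person acquires control, so the clause is not triggered.

No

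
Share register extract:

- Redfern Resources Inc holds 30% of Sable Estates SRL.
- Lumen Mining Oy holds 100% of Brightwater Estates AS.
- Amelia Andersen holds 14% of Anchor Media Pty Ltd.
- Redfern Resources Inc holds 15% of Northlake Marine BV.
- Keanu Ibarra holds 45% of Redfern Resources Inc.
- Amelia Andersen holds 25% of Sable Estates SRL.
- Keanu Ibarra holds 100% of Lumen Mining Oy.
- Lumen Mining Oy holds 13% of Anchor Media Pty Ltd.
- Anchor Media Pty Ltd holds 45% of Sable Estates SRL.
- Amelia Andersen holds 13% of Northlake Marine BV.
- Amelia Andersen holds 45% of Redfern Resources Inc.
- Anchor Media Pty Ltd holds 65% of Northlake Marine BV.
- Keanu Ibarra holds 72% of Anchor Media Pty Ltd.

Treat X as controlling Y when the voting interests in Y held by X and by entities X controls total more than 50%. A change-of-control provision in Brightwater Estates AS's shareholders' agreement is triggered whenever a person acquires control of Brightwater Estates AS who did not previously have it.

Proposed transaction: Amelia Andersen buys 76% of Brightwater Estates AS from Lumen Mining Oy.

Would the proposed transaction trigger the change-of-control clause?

The purchase adds only to Amelia's holdings (Lumen's stake shrinks), so Amelia is the only person who could newly come to control Brightwater.
Amelia's largest direct stake is 45% in Redfern, which does not meet the threshold, so Amelia controls no company.
Neither Amelia nor any entity Amelia controls holds any voting interest in Brightwater.
So before the transaction, Amelia does not control Brightwater.
After the purchase, Amelia holds 76% of Brightwater directly, and Lumen's stake falls to 24%.
Amelia holds 76% of Brightwater, so Amelia controls Brightwater.
Amelia did not control Brightwater before and does after, so the clause is triggered.

Yes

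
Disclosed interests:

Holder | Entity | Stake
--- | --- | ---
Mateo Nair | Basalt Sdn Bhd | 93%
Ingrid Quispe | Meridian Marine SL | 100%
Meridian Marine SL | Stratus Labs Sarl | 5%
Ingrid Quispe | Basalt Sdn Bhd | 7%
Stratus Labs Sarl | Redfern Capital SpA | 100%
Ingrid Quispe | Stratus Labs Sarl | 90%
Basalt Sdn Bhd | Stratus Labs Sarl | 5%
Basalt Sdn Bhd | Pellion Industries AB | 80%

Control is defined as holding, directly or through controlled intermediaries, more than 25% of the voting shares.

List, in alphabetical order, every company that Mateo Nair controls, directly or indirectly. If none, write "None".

Mateo holds 93% of Basalt, so Mateo controls Basalt.
Basalt holds 80% of Pellion, so Mateo controls Pellion.
No other company's threshold is met.

Basalt Sdn Bhd, Pellion Industries AB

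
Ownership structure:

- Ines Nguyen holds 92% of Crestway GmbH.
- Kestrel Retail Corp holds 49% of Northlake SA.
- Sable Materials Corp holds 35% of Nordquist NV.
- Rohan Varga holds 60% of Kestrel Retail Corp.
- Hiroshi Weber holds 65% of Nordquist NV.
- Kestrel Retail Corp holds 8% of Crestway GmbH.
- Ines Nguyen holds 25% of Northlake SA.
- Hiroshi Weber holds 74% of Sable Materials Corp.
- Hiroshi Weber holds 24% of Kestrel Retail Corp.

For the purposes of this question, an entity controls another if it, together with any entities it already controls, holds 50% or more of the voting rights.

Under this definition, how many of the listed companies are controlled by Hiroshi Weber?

2

Hiroshi holds 74% of Sable, so Hiroshi controls Sable.
Sable and Hiroshi together hold 35% + 65% = 100% of Nordquist, so Hiroshi controls Nordquist.
No other company's threshold is met.
Hiroshi controls 2 companies.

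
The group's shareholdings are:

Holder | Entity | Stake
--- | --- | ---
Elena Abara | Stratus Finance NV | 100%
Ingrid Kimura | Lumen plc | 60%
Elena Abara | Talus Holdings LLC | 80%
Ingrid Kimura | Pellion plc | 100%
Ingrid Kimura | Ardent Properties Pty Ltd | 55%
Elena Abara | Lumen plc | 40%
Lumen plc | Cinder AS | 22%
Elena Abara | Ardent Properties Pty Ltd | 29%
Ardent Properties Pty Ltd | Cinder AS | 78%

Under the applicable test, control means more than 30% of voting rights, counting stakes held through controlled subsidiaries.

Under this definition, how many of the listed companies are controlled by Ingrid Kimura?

Ingrid holds 60% of Lumen, so Ingrid controls Lumen.
Ingrid holds 55% of Ardent, so Ingrid controls Ardent.
Ingrid holds 100% of Pellion, so Ingrid controls Pellion.
Ardent and Lumen together hold 78% + 22% = 100% of Cinder, so Ingrid controls Cinder.
No other company's threshold is met.
Ingrid controls 4 companies.

4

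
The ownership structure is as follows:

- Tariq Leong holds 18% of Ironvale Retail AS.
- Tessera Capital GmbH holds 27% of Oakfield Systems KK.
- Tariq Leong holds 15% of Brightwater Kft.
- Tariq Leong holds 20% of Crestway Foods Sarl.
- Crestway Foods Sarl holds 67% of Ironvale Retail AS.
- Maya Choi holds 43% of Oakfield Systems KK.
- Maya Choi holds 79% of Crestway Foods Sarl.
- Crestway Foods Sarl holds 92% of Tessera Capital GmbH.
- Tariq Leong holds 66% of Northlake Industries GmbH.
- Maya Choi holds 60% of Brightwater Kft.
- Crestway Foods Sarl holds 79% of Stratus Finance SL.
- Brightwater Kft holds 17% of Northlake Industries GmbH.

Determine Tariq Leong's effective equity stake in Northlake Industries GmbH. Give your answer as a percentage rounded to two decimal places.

68.55%

Tariq reaches Northlake along 2 paths.
Direct stake: 66% = 66%.
Via Brightwater: 15% × 17% = 2.55%.
Total: 66% + 2.55% = 68.55%.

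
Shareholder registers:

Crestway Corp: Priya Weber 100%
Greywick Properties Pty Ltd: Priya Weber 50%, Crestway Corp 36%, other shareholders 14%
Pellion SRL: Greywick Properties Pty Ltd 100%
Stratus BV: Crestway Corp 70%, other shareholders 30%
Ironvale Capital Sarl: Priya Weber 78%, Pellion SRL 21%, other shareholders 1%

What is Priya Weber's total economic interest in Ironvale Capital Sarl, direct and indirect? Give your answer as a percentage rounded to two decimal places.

96.06%

Priya reaches Ironvale along 3 paths.
Direct stake: 78% = 78%.
Via Greywick → Pellion: 50% × 100% × 21% = 10.5%.
Via Crestway → Greywick → Pellion: 100% × 36% × 100% × 21% = 7.56%.
Total: 78% + 10.5% + 7.56% = 96.06%.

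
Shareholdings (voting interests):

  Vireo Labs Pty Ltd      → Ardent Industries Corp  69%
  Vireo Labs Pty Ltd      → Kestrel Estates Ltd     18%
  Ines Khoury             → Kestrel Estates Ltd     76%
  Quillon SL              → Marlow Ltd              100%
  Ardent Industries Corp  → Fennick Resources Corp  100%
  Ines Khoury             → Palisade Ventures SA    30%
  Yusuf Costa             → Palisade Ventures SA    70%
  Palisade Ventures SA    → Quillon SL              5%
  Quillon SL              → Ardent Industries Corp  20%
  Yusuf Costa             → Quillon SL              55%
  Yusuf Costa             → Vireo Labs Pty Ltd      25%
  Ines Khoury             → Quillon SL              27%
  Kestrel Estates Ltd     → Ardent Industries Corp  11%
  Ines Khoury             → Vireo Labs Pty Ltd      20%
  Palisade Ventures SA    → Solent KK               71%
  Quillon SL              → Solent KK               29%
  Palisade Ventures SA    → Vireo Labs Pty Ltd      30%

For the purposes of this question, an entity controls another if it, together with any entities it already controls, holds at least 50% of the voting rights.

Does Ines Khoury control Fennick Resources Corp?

Ines holds 76% of Kestrel, so Ines controls Kestrel.
Neither Ines nor any entity Ines controls holds any voting interest in Fennick.
So Ines does not control Fennick.

No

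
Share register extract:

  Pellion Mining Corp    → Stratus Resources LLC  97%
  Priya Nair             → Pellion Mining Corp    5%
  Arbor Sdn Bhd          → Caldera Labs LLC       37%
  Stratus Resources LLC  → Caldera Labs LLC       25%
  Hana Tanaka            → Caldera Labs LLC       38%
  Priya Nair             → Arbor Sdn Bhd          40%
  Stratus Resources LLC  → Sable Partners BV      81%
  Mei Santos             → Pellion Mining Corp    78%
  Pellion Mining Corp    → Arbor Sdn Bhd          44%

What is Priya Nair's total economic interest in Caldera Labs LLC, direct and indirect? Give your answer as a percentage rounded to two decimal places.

16.83%

Priya reaches Caldera along 3 paths.
Via Pellion → Stratus: 5% × 97% × 25% = 1.2125%.
Via Arbor: 40% × 37% = 14.8%.
Via Pellion → Arbor: 5% × 44% × 37% = 0.814%.
Total: 1.2125% + 14.8% + 0.814% = 16.8265%.
Rounded: 16.83%.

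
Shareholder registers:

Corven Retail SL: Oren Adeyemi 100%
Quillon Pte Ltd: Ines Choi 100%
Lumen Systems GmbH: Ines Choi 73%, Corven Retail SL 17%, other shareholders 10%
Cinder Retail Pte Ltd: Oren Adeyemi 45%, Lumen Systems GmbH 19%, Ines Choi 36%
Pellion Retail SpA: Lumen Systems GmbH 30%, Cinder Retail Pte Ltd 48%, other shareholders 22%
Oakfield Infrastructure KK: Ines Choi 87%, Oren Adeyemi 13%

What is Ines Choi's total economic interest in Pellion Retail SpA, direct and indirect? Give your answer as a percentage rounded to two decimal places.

Ines reaches Pellion along 3 paths.
Via Lumen: 73% × 30% = 21.9%.
Via Lumen → Cinder: 73% × 19% × 48% = 6.6576%.
Via Cinder: 36% × 48% = 17.28%.
Total: 21.9% + 6.6576% + 17.28% = 45.8376%.
Rounded: 45.84%.

45.84%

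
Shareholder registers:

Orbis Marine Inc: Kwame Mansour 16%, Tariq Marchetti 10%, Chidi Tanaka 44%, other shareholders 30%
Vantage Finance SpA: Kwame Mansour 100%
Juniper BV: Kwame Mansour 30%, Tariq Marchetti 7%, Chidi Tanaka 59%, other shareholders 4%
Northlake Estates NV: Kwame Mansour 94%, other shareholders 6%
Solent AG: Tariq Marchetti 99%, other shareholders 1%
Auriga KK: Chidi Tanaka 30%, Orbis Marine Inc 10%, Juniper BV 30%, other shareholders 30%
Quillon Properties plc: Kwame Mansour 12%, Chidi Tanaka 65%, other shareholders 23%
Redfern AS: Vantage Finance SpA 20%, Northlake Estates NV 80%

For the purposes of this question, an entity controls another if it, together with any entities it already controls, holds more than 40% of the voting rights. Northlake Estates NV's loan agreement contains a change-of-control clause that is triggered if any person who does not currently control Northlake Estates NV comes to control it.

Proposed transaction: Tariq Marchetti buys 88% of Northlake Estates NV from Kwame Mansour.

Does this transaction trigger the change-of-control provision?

Yes

The purchase adds only to Tariq's holdings (Kwame's stake shrinks), so Tariq is the only person who could newly come to control Northlake.
Tariq holds 99% of Solent, so Tariq controls Solent.
Neither Tariq nor any entity Tariq controls holds any voting interest in Northlake.
So before the transaction, Tariq does not control Northlake.
After the purchase, Tariq holds 88% of Northlake directly, and Kwame's stake falls to 6%.
Tariq holds 88% of Northlake, so Tariq controls Northlake.
Tariq did not control Northlake before and does after, so the clause is triggered.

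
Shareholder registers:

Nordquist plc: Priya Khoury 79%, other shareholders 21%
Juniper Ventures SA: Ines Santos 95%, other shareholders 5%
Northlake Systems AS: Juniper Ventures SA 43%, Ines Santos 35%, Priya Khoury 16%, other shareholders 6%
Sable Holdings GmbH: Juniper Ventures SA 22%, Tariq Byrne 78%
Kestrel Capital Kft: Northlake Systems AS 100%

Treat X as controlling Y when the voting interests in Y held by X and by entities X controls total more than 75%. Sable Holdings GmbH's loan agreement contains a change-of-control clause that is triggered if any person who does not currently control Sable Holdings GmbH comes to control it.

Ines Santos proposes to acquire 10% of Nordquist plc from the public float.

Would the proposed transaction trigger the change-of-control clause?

The purchase changes only Ines's holdings, so Ines is the only person who could newly come to control Sable.
Ines holds 95% of Juniper, so Ines controls Juniper.
Juniper and Ines together hold 43% + 35% = 78% of Northlake, so Ines controls Northlake.
Northlake holds 100% of Kestrel, so Ines controls Kestrel.
In Sable, Ines's side holds only 22%, not > 75%.
So before the transaction, Ines does not control Sable.
After the purchase, Ines holds 10% of Nordquist directly.
Ines's side now holds 10% of Nordquist, not > 75%, so Ines still does not control Nordquist.
After the transaction, Ines's side holds 22% of Sable, not > 75%, so Ines still does not control Sable.
No new person acquires control, so the clause is not triggered.

No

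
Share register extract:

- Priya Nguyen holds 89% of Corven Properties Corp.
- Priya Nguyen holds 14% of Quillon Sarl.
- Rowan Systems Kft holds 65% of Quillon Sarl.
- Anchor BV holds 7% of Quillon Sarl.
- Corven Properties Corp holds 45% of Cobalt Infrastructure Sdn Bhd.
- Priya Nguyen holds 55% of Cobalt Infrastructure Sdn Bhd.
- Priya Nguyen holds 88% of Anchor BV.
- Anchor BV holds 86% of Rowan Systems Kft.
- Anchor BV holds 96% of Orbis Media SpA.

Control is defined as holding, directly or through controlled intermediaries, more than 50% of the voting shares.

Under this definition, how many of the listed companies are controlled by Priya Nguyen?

Priya holds 88% of Anchor, so Priya controls Anchor.
Anchor holds 86% of Rowan, so Priya controls Rowan.
Anchor holds 96% of Orbis, so Priya controls Orbis.
Priya holds 89% of Corven, so Priya controls Corven.
Corven and Priya together hold 45% + 55% = 100% of Cobalt, so Priya controls Cobalt.
Anchor and Priya and Rowan together hold 7% + 14% + 65% = 86% of Quillon, so Priya controls Quillon.
Priya controls 6 companies.

6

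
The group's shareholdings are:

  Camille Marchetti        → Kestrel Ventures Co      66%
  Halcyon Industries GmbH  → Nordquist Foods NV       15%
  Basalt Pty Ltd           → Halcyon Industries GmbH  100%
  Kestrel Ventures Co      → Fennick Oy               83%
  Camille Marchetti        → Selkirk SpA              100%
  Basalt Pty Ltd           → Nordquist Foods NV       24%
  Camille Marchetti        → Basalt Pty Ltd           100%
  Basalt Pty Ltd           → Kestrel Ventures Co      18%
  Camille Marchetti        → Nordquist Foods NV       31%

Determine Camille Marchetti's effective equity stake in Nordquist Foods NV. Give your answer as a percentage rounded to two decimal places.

70.00%

Camille reaches Nordquist along 3 paths.
Via Basalt → Halcyon: 100% × 100% × 15% = 15%.
Direct stake: 31% = 31%.
Via Basalt: 100% × 24% = 24%.
Total: 15% + 31% + 24% = 70%.
Rounded: 70.00%.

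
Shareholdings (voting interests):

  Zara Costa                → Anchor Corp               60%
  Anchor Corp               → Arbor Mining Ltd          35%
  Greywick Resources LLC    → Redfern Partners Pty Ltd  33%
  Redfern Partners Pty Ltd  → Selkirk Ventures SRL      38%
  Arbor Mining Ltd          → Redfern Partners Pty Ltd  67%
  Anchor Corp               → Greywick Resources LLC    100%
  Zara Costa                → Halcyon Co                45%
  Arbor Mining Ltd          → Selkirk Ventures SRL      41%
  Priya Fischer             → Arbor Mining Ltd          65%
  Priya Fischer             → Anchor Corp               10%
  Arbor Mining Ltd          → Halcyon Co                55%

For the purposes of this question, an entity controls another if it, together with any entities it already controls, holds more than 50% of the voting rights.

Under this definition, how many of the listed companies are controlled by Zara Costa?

2

Zara holds 60% of Anchor, so Zara controls Anchor.
Anchor holds 100% of Greywick, so Zara controls Greywick.
No other company's threshold is met.
Zara controls 2 companies.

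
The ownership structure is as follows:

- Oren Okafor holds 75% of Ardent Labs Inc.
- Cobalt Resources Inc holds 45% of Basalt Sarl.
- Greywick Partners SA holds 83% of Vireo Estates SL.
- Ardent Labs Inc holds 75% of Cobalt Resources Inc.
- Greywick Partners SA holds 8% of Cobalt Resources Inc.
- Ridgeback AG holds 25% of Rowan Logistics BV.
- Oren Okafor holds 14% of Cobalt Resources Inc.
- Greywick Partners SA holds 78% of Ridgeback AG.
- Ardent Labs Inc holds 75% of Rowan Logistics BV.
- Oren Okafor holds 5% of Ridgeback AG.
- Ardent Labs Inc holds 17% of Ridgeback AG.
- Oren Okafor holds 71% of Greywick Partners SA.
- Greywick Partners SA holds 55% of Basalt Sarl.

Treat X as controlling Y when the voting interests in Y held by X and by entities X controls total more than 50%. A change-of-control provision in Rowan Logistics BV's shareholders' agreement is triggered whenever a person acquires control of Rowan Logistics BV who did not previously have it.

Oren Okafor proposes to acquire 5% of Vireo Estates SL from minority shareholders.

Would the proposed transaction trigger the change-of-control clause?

The purchase changes only Oren's holdings, so Oren is the only person who could newly come to control Rowan.
Oren holds 75% of Ardent, so Oren controls Ardent.
Oren holds 71% of Greywick, so Oren controls Greywick.
Ardent and Oren and Greywick together hold 17% + 5% + 78% = 100% of Ridgeback, so Oren controls Ridgeback.
Ridgeback and Ardent together hold 25% + 75% = 100% of Rowan, so Oren controls Rowan.
So Oren already controls Rowan before the transaction.
After the purchase, Oren holds 5% of Vireo directly.
Oren controlled Rowan already, so this is not a new person acquiring control; every other person's position is unchanged or reduced.
No new person acquires control, so the clause is not triggered.

No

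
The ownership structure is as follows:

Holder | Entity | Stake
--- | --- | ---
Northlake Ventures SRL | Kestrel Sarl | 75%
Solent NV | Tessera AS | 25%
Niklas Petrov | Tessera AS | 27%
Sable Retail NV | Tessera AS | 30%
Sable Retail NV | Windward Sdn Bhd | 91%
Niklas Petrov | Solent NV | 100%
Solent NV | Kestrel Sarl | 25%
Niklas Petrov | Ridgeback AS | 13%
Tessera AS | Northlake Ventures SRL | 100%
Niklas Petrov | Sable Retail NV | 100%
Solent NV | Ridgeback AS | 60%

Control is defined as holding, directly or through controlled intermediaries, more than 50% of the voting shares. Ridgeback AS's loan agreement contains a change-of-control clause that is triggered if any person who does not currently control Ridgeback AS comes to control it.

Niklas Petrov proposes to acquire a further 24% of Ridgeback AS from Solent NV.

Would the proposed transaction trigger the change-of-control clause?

The purchase adds only to Niklas's holdings (Solent's stake shrinks), so Niklas is the only person who could newly come to control Ridgeback.
Niklas holds 100% of Solent, so Niklas controls Solent.
Niklas and Solent together hold 13% + 60% = 73% of Ridgeback, so Niklas controls Ridgeback.
So Niklas already controls Ridgeback before the transaction.
After the purchase, Niklas's direct stake in Ridgeback rises to 13% + 24% = 37%, and Solent's stake falls to 36%.
Niklas controlled Ridgeback already, so this is not a new person acquiring control; every other person's position is unchanged or reduced.
No new person acquires control, so the clause is not triggered.

No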